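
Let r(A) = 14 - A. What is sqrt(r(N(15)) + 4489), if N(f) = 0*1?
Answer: sqrt(4503) ≈ 67.104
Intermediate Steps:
N(f) = 0
sqrt(r(N(15)) + 4489) = sqrt((14 - 1*0) + 4489) = sqrt((14 + 0) + 4489) = sqrt(14 + 4489) = sqrt(4503)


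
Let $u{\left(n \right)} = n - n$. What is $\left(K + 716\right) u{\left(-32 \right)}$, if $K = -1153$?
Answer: $0$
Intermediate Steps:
$u{\left(n \right)} = 0$
$\left(K + 716\right) u{\left(-32 \right)} = \left(-1153 + 716\right) 0 = \left(-437\right) 0 = 0$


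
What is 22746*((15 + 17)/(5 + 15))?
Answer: 181968/5 ≈ 36394.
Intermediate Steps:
22746*((15 + 17)/(5 + 15)) = 22746*(32/20) = 22746*(32*(1/20)) = 22746*(8/5) = 181968/5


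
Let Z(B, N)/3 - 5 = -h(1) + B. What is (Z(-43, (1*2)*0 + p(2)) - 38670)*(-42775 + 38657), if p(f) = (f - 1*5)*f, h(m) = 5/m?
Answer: 159774282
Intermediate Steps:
p(f) = f*(-5 + f) (p(f) = (f - 5)*f = (-5 + f)*f = f*(-5 + f))
Z(B, N) = 3*B (Z(B, N) = 15 + 3*(-5/1 + B) = 15 + 3*(-5 + B) = 15 + (-15 + 3*B) = 3*B)
(Z(-43, (1*2)*0 + p(2)) - 38670)*(-42775 + 38657) = (3*(-43) - 38670)*(-42775 + 38657) = (-129 - 38670)*(-4118) = -38799*(-4118) = 159774282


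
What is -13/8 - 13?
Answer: -117/8 ≈ -14.625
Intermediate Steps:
-13/8 - 13 = -117/8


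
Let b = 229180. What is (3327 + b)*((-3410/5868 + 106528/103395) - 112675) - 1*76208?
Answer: -2649119342513295817/101120310 ≈ -2.6198e+10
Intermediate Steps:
(3327 + b)*((-3410/5868 + 106528/103395) - 112675) - 1*76208 = (3327 + 229180)*((-3410/5868 + 106528/103395) - 112675) - 1*76208 = 232507*((-3410*1/5868 + 106528*(1/103395)) - 112675) - 76208 = 232507*((-1705/2934 + 106528/103395) - 112675) - 76208 = 232507*(45421559/101120310 - 112675) - 76208 = 232507*(-11393685507691/101120310) - 76208 = -2649111636336711337/101120310 - 76208 = -2649119342513295817/101120310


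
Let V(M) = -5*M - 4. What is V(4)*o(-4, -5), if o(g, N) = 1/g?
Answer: 6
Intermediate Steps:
V(M) = -4 - 5*M
V(4)*o(-4, -5) = (-4 - 5*4)/(-4) = (-4 - 20)*(-1/4) = -24*(-1/4) = 6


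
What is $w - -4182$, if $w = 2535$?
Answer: $6717$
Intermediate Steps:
$w - -4182 = 2535 - -4182 = 2535 + 4182 = 6717$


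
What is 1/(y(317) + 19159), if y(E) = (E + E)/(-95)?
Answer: 95/1819471 ≈ 5.2213e-5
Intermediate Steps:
y(E) = -2*E/95 (y(E) = (2*E)*(-1/95) = -2*E/95)
1/(y(317) + 19159) = 1/(-2/95*317 + 19159) = 1/(-634/95 + 19159) = 1/(1819471/95) = 95/1819471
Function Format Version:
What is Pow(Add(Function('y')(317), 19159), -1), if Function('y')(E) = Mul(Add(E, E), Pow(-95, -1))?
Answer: Rational(95, 1819471) ≈ 5.2213e-5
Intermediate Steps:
Function('y')(E) = Mul(Rational(-2, 95), E) (Function('y')(E) = Mul(Mul(2, E), Rational(-1, 95)) = Mul(Rational(-2, 95), E))
Pow(Add(Function('y')(317), 19159), -1) = Pow(Add(Mul(Rational(-2, 95), 317), 19159), -1) = Pow(Add(Rational(-634, 95), 19159), -1) = Pow(Rational(1819471, 95), -1) = Rational(95, 1819471)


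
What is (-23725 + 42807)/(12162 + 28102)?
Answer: 1363/2876 ≈ 0.47392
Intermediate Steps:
(-23725 + 42807)/(12162 + 28102) = 19082/40264 = 19082*(1/40264) = 1363/2876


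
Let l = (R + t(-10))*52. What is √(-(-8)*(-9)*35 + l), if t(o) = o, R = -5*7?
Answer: 18*I*√15 ≈ 69.714*I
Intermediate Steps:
R = -35
l = -2340 (l = (-35 - 10)*52 = -45*52 = -2340)
√(-(-8)*(-9)*35 + l) = √(-(-8)*(-9)*35 - 2340) = √(-8*9*35 - 2340) = √(-72*35 - 2340) = √(-2520 - 2340) = √(-4860) = 18*I*√15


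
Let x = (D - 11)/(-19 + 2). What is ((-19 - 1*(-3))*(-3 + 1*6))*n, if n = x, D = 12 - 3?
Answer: -96/17 ≈ -5.6471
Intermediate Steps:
D = 9
x = 2/17 (x = (9 - 11)/(-19 + 2) = -2/(-17) = -2*(-1/17) = 2/17 ≈ 0.11765)
n = 2/17 ≈ 0.11765
((-19 - 1*(-3))*(-3 + 1*6))*n = ((-19 - 1*(-3))*(-3 + 1*6))*(2/17) = ((-19 + 3)*(-3 + 6))*(2/17) = -16*3*(2/17) = -48*2/17 = -96/17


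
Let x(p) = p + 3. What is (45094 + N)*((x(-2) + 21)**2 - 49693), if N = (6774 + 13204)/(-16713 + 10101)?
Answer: -2445207922325/1102 ≈ -2.2189e+9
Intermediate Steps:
x(p) = 3 + p
N = -9989/3306 (N = 19978/(-6612) = 19978*(-1/6612) = -9989/3306 ≈ -3.0215)
(45094 + N)*((x(-2) + 21)**2 - 49693) = (45094 - 9989/3306)*(((3 - 2) + 21)**2 - 49693) = 149070775*((1 + 21)**2 - 49693)/3306 = 149070775*(22**2 - 49693)/3306 = 149070775*(484 - 49693)/3306 = (149070775/3306)*(-49209) = -2445207922325/1102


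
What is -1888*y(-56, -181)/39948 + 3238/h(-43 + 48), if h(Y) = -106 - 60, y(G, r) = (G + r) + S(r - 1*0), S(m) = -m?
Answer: -13975097/828921 ≈ -16.859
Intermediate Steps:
y(G, r) = G (y(G, r) = (G + r) - (r - 1*0) = (G + r) - (r + 0) = (G + r) - r = G)
h(Y) = -166
-1888*y(-56, -181)/39948 + 3238/h(-43 + 48) = -1888/(39948/(-56)) + 3238/(-166) = -1888/(39948*(-1/56)) + 3238*(-1/166) = -1888/(-9987/14) - 1619/83 = -1888*(-14/9987) - 1619/83 = 26432/9987 - 1619/83 = -13975097/828921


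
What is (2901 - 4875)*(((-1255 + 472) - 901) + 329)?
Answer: 2674770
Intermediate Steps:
(2901 - 4875)*(((-1255 + 472) - 901) + 329) = -1974*((-783 - 901) + 329) = -1974*(-1684 + 329) = -1974*(-1355) = 2674770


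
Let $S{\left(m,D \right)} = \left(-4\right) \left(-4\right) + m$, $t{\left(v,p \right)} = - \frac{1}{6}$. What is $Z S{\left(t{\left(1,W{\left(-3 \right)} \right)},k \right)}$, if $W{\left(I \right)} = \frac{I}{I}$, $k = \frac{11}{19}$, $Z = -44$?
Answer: $- \frac{2090}{3} \approx -696.67$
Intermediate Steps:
$k = \frac{11}{19}$ ($k = 11 \cdot \frac{1}{19} = \frac{11}{19} \approx 0.57895$)
$W{\left(I \right)} = 1$
$t{\left(v,p \right)} = - \frac{1}{6}$ ($t{\left(v,p \right)} = \left(-1\right) \frac{1}{6} = - \frac{1}{6}$)
$S{\left(m,D \right)} = 16 + m$
$Z S{\left(t{\left(1,W{\left(-3 \right)} \right)},k \right)} = - 44 \left(16 - \frac{1}{6}\right) = \left(-44\right) \frac{95}{6} = - \frac{2090}{3}$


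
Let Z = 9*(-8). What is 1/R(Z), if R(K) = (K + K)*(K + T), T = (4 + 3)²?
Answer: 1/3312 ≈ 0.00030193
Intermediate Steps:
T = 49 (T = 7² = 49)
Z = -72
R(K) = 2*K*(49 + K) (R(K) = (K + K)*(K + 49) = (2*K)*(49 + K) = 2*K*(49 + K))
1/R(Z) = 1/(2*(-72)*(49 - 72)) = 1/(2*(-72)*(-23)) = 1/3312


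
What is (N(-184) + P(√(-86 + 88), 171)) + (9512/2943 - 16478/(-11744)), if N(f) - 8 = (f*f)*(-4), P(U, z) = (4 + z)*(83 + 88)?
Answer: -1822941094495/17281296 ≈ -1.0549e+5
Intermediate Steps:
P(U, z) = 684 + 171*z (P(U, z) = (4 + z)*171 = 684 + 171*z)
N(f) = 8 - 4*f² (N(f) = 8 + (f*f)*(-4) = 8 + f²*(-4) = 8 - 4*f²)
(N(-184) + P(√(-86 + 88), 171)) + (9512/2943 - 16478/(-11744)) = ((8 - 4*(-184)²) + (684 + 171*171)) + (9512/2943 - 16478/(-11744)) = ((8 - 4*33856) + (684 + 29241)) + (9512*(1/2943) - 16478*(-1/11744)) = ((8 - 135424) + 29925) + (9512/2943 + 8239/5872) = (-135416 + 29925) + 80101841/17281296 = -105491 + 80101841/17281296 = -1822941094495/17281296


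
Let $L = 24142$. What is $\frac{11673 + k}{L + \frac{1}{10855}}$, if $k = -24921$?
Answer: $- \frac{143807040}{262061411} \approx -0.54875$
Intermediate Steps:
$\frac{11673 + k}{L + \frac{1}{10855}} = \frac{11673 - 24921}{24142 + \frac{1}{10855}} = - \frac{13248}{24142 + \frac{1}{10855}} = - \frac{13248}{\frac{262061411}{10855}} = \left(-13248\right) \frac{10855}{262061411} = - \frac{143807040}{262061411}$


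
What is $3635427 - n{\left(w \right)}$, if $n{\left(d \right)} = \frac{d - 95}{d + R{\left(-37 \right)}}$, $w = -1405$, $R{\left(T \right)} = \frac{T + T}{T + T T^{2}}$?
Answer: $\frac{291568430629}{80202} \approx 3.6354 \cdot 10^{6}$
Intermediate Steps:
$R{\left(T \right)} = \frac{2 T}{T + T^{3}}$
$n{\left(d \right)} = \frac{-95 + d}{\frac{1}{685} + d}$ ($n{\left(d \right)} = \frac{d - 95}{d + \frac{2}{1 + \left(-37\right)^{2}}} = \frac{-95 + d}{d + \frac{2}{1 + 1369}} = \frac{-95 + d}{d + \frac{2}{1370}} = \frac{-95 + d}{d + 2 \cdot \frac{1}{1370}} = \frac{-95 + d}{d + \frac{1}{685}} = \frac{-95 + d}{\frac{1}{685} + d}$)
$3635427 - n{\left(w \right)} = 3635427 - \frac{685 \left(-95 - 1405\right)}{1 + 685 \left(-1405\right)} = 3635427 - 685 \frac{1}{1 - 962425} \left(-1500\right) = 3635427 - 685 \frac{1}{-962424} \left(-1500\right) = 3635427 - 685 \left(- \frac{1}{962424}\right) \left(-1500\right) = 3635427 - \frac{85625}{80202} = \frac{291568430629}{80202}$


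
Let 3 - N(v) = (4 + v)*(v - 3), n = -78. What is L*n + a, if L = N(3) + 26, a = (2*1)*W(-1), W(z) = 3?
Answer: -2256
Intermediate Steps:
N(v) = 3 - (-3 + v)*(4 + v) (N(v) = 3 - (4 + v)*(v - 3) = 3 - (4 + v)*(-3 + v) = 3 - (-3 + v)*(4 + v))
a = 6 (a = (2*1)*3 = 2*3 = 6)
L = 29 (L = (15 - 1*3 - 1*3²) + 26 = (15 - 3 - 1*9) + 26 = (15 - 3 - 9) + 26 = 3 + 26 = 29)
L*n + a = 29*(-78) + 6 = -2262 + 6 = -2256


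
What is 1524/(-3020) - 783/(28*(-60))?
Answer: -3261/84560 ≈ -0.038564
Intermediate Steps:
1524/(-3020) - 783/(28*(-60)) = 1524*(-1/3020) - 783/(-1680) = -381/755 - 783*(-1/1680) = -381/755 + 261/560 = -3261/84560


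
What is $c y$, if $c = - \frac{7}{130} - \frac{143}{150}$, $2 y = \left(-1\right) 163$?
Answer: $\frac{80033}{975} \approx 82.085$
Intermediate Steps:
$y = - \frac{163}{2}$ ($y = \frac{\left(-1\right) 163}{2} = \frac{1}{2} \left(-163\right) = - \frac{163}{2} \approx -81.5$)
$c = - \frac{982}{975}$ ($c = \left(-7\right) \frac{1}{130} - \frac{143}{150} = - \frac{7}{130} - \frac{143}{150} = - \frac{982}{975} \approx -1.0072$)
$c y = \left(- \frac{982}{975}\right) \left(- \frac{163}{2}\right) = \frac{80033}{975}$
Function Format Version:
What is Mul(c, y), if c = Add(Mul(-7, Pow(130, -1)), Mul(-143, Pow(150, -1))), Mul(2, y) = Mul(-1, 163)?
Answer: Rational(80033, 975) ≈ 82.085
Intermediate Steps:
y = Rational(-163, 2) (y = Mul(Rational(1, 2), Mul(-1, 163)) = Mul(Rational(1, 2), -163) = Rational(-163, 2) ≈ -81.500)
c = Rational(-982, 975) (c = Add(Mul(-7, Rational(1, 130)), Mul(-143, Rational(1, 150))) = Add(Rational(-7, 130), Rational(-143, 150)) = Rational(-982, 975) ≈ -1.0072)
Mul(c, y) = Mul(Rational(-982, 975), Rational(-163, 2)) = Rational(80033, 975)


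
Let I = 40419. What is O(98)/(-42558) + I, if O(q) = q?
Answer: 860075852/21279 ≈ 40419.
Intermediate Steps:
O(98)/(-42558) + I = 98/(-42558) + 40419 = 98*(-1/42558) + 40419 = -49/21279 + 40419 = 860075852/21279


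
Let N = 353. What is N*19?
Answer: 6707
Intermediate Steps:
N*19 = 353*19 = 6707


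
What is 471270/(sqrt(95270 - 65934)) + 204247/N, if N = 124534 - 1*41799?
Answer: 204247/82735 + 235635*sqrt(7334)/7334 ≈ 2754.0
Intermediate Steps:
N = 82735 (N = 124534 - 41799 = 82735)
471270/(sqrt(95270 - 65934)) + 204247/N = 471270/(sqrt(95270 - 65934)) + 204247/82735 = 471270/(sqrt(29336)) + 204247*(1/82735) = 471270/((2*sqrt(7334))) + 204247/82735 = 471270*(sqrt(7334)/14668) + 204247/82735 = 235635*sqrt(7334)/7334 + 204247/82735 = 204247/82735 + 235635*sqrt(7334)/7334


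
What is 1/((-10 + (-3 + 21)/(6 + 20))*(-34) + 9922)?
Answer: 13/133100 ≈ 9.7671e-5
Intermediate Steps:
1/((-10 + (-3 + 21)/(6 + 20))*(-34) + 9922) = 1/((-10 + 18/26)*(-34) + 9922) = 1/((-10 + 18*(1/26))*(-34) + 9922) = 1/((-10 + 9/13)*(-34) + 9922) = 1/(-121/13*(-34) + 9922) = 1/(4114/13 + 9922) = 1/(133100/13) = 13/133100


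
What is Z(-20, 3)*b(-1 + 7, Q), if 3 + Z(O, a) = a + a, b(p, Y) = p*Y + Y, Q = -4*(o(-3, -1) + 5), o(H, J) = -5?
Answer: 0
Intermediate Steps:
Q = 0 (Q = -4*(-5 + 5) = -4*0 = 0)
b(p, Y) = Y + Y*p (b(p, Y) = Y*p + Y = Y + Y*p)
Z(O, a) = -3 + 2*a (Z(O, a) = -3 + (a + a) = -3 + 2*a)
Z(-20, 3)*b(-1 + 7, Q) = (-3 + 2*3)*(0*(1 + (-1 + 7))) = (-3 + 6)*(0*(1 + 6)) = 3*(0*7) = 3*0 = 0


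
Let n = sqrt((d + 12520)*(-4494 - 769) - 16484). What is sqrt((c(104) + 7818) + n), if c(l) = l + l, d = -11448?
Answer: sqrt(8026 + 2*I*sqrt(1414605)) ≈ 90.546 + 13.136*I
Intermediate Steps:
c(l) = 2*l
n = 2*I*sqrt(1414605) (n = sqrt((-11448 + 12520)*(-4494 - 769) - 16484) = sqrt(1072*(-5263) - 16484) = sqrt(-5641936 - 16484) = sqrt(-5658420) = 2*I*sqrt(1414605) ≈ 2378.7*I)
sqrt((c(104) + 7818) + n) = sqrt((2*104 + 7818) + 2*I*sqrt(1414605)) = sqrt((208 + 7818) + 2*I*sqrt(1414605)) = sqrt(8026 + 2*I*sqrt(1414605))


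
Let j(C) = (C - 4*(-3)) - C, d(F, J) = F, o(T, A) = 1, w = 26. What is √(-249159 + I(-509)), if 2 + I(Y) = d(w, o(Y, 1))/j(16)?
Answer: I*√8969718/6 ≈ 499.16*I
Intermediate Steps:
j(C) = 12 (j(C) = (C + 12) - C = (12 + C) - C = 12)
I(Y) = ⅙ (I(Y) = -2 + 26/12 = -2 + 26*(1/12) = -2 + 13/6 = ⅙)
√(-249159 + I(-509)) = √(-249159 + ⅙) = √(-1494953/6) = I*√8969718/6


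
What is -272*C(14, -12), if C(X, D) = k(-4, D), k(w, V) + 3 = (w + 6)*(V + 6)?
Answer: 4080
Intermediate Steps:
k(w, V) = -3 + (6 + V)*(6 + w) (k(w, V) = -3 + (w + 6)*(V + 6) = -3 + (6 + w)*(6 + V) = -3 + (6 + V)*(6 + w))
C(X, D) = 9 + 2*D (C(X, D) = 33 + 6*D + 6*(-4) + D*(-4) = 33 + 6*D - 24 - 4*D = 9 + 2*D)
-272*C(14, -12) = -272*(9 + 2*(-12)) = -272*(9 - 24) = -272*(-15) = 4080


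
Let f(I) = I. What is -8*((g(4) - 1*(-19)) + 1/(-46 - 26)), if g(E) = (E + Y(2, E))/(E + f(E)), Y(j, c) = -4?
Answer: -1367/9 ≈ -151.89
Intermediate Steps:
g(E) = (-4 + E)/(2*E) (g(E) = (E - 4)/(E + E) = (-4 + E)/((2*E)) = (-4 + E)*(1/(2*E)) = (-4 + E)/(2*E))
-8*((g(4) - 1*(-19)) + 1/(-46 - 26)) = -8*(((½)*(-4 + 4)/4 - 1*(-19)) + 1/(-46 - 26)) = -8*(((½)*(¼)*0 + 19) + 1/(-72)) = -8*((0 + 19) - 1/72) = -8*(19 - 1/72) = -8*1367/72 = -1367/9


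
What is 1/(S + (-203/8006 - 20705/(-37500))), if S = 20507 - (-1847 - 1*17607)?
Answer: 30022500/1199744937673 ≈ 2.5024e-5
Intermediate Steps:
S = 39961 (S = 20507 - (-1847 - 17607) = 20507 - 1*(-19454) = 20507 + 19454 = 39961)
1/(S + (-203/8006 - 20705/(-37500))) = 1/(39961 + (-203/8006 - 20705/(-37500))) = 1/(39961 + (-203*1/8006 - 20705*(-1/37500))) = 1/(39961 + (-203/8006 + 4141/7500)) = 1/(39961 + 15815173/30022500) = 1/(1199744937673/30022500) = 30022500/1199744937673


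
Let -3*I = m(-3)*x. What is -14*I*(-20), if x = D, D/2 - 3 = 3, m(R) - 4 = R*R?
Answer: -14560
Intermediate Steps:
m(R) = 4 + R² (m(R) = 4 + R*R = 4 + R²)
D = 12 (D = 6 + 2*3 = 6 + 6 = 12)
x = 12
I = -52 (I = -(4 + (-3)²)*12/3 = -(4 + 9)*12/3 = -13*12/3 = -⅓*156 = -52)
-14*I*(-20) = -14*(-52)*(-20) = 728*(-20) = -14560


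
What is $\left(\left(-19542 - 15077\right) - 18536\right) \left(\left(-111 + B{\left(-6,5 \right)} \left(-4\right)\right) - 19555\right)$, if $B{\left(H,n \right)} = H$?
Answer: $1044070510$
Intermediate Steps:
$\left(\left(-19542 - 15077\right) - 18536\right) \left(\left(-111 + B{\left(-6,5 \right)} \left(-4\right)\right) - 19555\right) = \left(\left(-19542 - 15077\right) - 18536\right) \left(\left(-111 - -24\right) - 19555\right) = \left(-34619 - 18536\right) \left(\left(-111 + 24\right) - 19555\right) = - 53155 \left(-87 - 19555\right) = \left(-53155\right) \left(-19642\right) = 1044070510$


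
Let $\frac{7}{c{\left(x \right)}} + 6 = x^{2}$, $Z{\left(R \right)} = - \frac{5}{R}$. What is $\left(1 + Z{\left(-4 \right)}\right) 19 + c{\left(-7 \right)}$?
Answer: $\frac{7381}{172} \approx 42.913$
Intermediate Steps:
$c{\left(x \right)} = \frac{7}{-6 + x^{2}}$
$\left(1 + Z{\left(-4 \right)}\right) 19 + c{\left(-7 \right)} = \left(1 - \frac{5}{-4}\right) 19 + \frac{7}{-6 + \left(-7\right)^{2}} = \left(1 - - \frac{5}{4}\right) 19 + \frac{7}{-6 + 49} = \left(1 + \frac{5}{4}\right) 19 + \frac{7}{43} = \frac{9}{4} \cdot 19 + 7 \cdot \frac{1}{43} = \frac{171}{4} + \frac{7}{43} = \frac{7381}{172}$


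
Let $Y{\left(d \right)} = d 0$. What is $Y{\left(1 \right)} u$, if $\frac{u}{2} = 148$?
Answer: $0$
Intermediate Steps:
$Y{\left(d \right)} = 0$
$u = 296$ ($u = 2 \cdot 148 = 296$)
$Y{\left(1 \right)} u = 0 \cdot 296 = 0$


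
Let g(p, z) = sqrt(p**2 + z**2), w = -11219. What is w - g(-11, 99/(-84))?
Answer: -11219 - 11*sqrt(793)/28 ≈ -11230.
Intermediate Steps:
w - g(-11, 99/(-84)) = -11219 - sqrt((-11)**2 + (99/(-84))**2) = -11219 - sqrt(121 + (99*(-1/84))**2) = -11219 - sqrt(121 + (-33/28)**2) = -11219 - sqrt(121 + 1089/784) = -11219 - sqrt(95953/784) = -11219 - 11*sqrt(793)/28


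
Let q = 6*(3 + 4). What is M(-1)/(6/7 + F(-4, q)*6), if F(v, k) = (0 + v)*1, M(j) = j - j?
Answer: 0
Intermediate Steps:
M(j) = 0
q = 42 (q = 6*7 = 42)
F(v, k) = v (F(v, k) = v*1 = v)
M(-1)/(6/7 + F(-4, q)*6) = 0/(6/7 - 4*6) = 0/(6*(1/7) - 24) = 0/(6/7 - 24) = 0/(-162/7) = 0*(-7/162) = 0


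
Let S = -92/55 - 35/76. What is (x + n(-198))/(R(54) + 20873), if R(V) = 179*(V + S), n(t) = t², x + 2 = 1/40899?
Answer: 6701888463820/5155600212423 ≈ 1.2999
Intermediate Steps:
S = -8917/4180 (S = -92*1/55 - 35*1/76 = -92/55 - 35/76 = -8917/4180 ≈ -2.1333)
x = -81797/40899 (x = -2 + 1/40899 = -81797/40899 ≈ -2.0000)
R(V) = -1596143/4180 + 179*V (R(V) = 179*(V - 8917/4180) = 179*(-8917/4180 + V) = -1596143/4180 + 179*V)
(x + n(-198))/(R(54) + 20873) = (-81797/40899 + (-198)²)/((-1596143/4180 + 179*54) + 20873) = (-81797/40899 + 39204)/((-1596143/4180 + 9666) + 20873) = 1603322599/(40899*(38807737/4180 + 20873)) = 1603322599/(40899*(126056877/4180)) = (1603322599/40899)*(4180/126056877) = 6701888463820/5155600212423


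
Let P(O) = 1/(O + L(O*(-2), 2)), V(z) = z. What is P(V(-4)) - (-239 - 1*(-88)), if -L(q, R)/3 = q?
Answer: 4227/28 ≈ 150.96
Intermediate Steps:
L(q, R) = -3*q
P(O) = 1/(7*O) (P(O) = 1/(O - 3*O*(-2)) = 1/(O - (-6)*O) = 1/(O + 6*O) = 1/(7*O))
P(V(-4)) - (-239 - 1*(-88)) = (⅐)/(-4) - (-239 - 1*(-88)) = (⅐)*(-¼) - (-239 + 88) = -1/28 - 1*(-151) = -1/28 + 151 = 4227/28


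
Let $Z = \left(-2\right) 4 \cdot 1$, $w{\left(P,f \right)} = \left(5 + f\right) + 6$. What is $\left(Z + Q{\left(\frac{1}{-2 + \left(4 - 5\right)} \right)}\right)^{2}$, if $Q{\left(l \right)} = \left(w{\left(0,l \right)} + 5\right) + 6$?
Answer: $\frac{1681}{9} \approx 186.78$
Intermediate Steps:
$w{\left(P,f \right)} = 11 + f$
$Q{\left(l \right)} = 22 + l$ ($Q{\left(l \right)} = \left(\left(11 + l\right) + 5\right) + 6 = \left(16 + l\right) + 6 = 22 + l$)
$Z = -8$ ($Z = \left(-8\right) 1 = -8$)
$\left(Z + Q{\left(\frac{1}{-2 + \left(4 - 5\right)} \right)}\right)^{2} = \left(-8 + \left(22 + \frac{1}{-2 + \left(4 - 5\right)}\right)\right)^{2} = \left(-8 + \left(22 + \frac{1}{-2 - 1}\right)\right)^{2} = \left(-8 + \left(22 + \frac{1}{-3}\right)\right)^{2} = \left(-8 + \left(22 - \frac{1}{3}\right)\right)^{2} = \left(-8 + \frac{65}{3}\right)^{2} = \left(\frac{41}{3}\right)^{2} = \frac{1681}{9}$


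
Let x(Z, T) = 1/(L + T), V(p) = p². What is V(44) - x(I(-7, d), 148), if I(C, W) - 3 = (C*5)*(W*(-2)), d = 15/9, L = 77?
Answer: 435599/225 ≈ 1936.0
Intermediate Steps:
d = 5/3 (d = 15*(⅑) = 5/3 ≈ 1.6667)
I(C, W) = 3 - 10*C*W (I(C, W) = 3 + (C*5)*(W*(-2)) = 3 + (5*C)*(-2*W) = 3 - 10*C*W)
x(Z, T) = 1/(77 + T)
V(44) - x(I(-7, d), 148) = 44² - 1/(77 + 148) = 1936 - 1/225 = 435599/225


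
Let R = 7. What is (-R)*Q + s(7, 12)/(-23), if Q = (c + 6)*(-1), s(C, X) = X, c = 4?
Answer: 1598/23 ≈ 69.478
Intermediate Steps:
Q = -10 (Q = (4 + 6)*(-1) = 10*(-1) = -10)
(-R)*Q + s(7, 12)/(-23) = -1*7*(-10) + 12/(-23) = -7*(-10) + 12*(-1/23) = 70 - 12/23 = 1598/23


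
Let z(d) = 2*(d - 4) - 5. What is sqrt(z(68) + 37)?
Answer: 4*sqrt(10) ≈ 12.649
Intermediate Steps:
z(d) = -13 + 2*d (z(d) = 2*(-4 + d) - 5 = (-8 + 2*d) - 5 = -13 + 2*d)
sqrt(z(68) + 37) = sqrt((-13 + 2*68) + 37) = sqrt((-13 + 136) + 37) = sqrt(123 + 37) = sqrt(160) = 4*sqrt(10)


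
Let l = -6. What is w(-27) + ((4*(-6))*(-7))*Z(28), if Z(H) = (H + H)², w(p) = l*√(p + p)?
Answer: 526848 - 18*I*√6 ≈ 5.2685e+5 - 44.091*I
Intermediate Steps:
w(p) = -6*√2*√p (w(p) = -6*√(p + p) = -6*√2*√p)
Z(H) = 4*H² (Z(H) = (2*H)² = 4*H²)
w(-27) + ((4*(-6))*(-7))*Z(28) = -6*√2*√(-27) + ((4*(-6))*(-7))*(4*28²) = -6*√2*3*I*√3 + (-24*(-7))*(4*784) = -18*I*√6 + 168*3136 = -18*I*√6 + 526848 = 526848 - 18*I*√6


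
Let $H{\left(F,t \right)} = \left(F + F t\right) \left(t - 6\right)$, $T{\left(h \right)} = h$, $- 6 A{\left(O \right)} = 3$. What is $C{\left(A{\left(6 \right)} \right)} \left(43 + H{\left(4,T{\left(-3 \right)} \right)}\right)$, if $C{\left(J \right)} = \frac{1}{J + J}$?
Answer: $-115$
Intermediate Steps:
$A{\left(O \right)} = - \frac{1}{2}$ ($A{\left(O \right)} = \left(- \frac{1}{6}\right) 3 = - \frac{1}{2}$)
$C{\left(J \right)} = \frac{1}{2 J}$
$H{\left(F,t \right)} = \left(-6 + t\right) \left(F + F t\right)$ ($H{\left(F,t \right)} = \left(F + F t\right) \left(-6 + t\right) = \left(-6 + t\right) \left(F + F t\right)$)
$C{\left(A{\left(6 \right)} \right)} \left(43 + H{\left(4,T{\left(-3 \right)} \right)}\right) = \frac{1}{2 \left(- \frac{1}{2}\right)} \left(43 + 4 \left(-6 + \left(-3\right)^{2} - -15\right)\right) = \frac{1}{2} \left(-2\right) \left(43 + 4 \left(-6 + 9 + 15\right)\right) = - (43 + 4 \cdot 18) = - (43 + 72) = \left(-1\right) 115 = -115$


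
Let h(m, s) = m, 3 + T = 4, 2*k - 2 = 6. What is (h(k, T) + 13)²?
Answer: 289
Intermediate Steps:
k = 4 (k = 1 + (½)*6 = 1 + 3 = 4)
T = 1 (T = -3 + 4 = 1)
(h(k, T) + 13)² = (4 + 13)² = 17² = 289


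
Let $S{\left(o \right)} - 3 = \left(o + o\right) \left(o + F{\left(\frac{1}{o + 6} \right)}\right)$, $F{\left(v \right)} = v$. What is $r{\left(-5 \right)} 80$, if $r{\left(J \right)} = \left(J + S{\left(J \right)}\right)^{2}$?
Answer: $115520$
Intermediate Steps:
$S{\left(o \right)} = 3 + 2 o \left(o + \frac{1}{6 + o}\right)$ ($S{\left(o \right)} = 3 + \left(o + o\right) \left(o + \frac{1}{o + 6}\right) = 3 + 2 o \left(o + \frac{1}{6 + o}\right)$)
$r{\left(J \right)} = \left(J + \frac{2 J + \left(3 + 2 J^{2}\right) \left(6 + J\right)}{6 + J}\right)^{2}$
$r{\left(-5 \right)} 80 = \frac{\left(18 + 2 \left(-5\right)^{3} + 11 \left(-5\right) + 13 \left(-5\right)^{2}\right)^{2}}{\left(6 - 5\right)^{2}} \cdot 80 = 1^{-2} \left(18 + 2 \left(-125\right) - 55 + 13 \cdot 25\right)^{2} \cdot 80 = 1 \left(18 - 250 - 55 + 325\right)^{2} \cdot 80 = 1 \cdot 38^{2} \cdot 80 = 1 \cdot 1444 \cdot 80 = 1444 \cdot 80 = 115520$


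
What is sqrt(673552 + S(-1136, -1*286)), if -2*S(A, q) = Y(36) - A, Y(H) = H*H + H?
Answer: 3*sqrt(74702) ≈ 819.95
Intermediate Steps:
Y(H) = H + H**2 (Y(H) = H**2 + H = H + H**2)
S(A, q) = -666 + A/2 (S(A, q) = -(36*(1 + 36) - A)/2 = -(36*37 - A)/2 = -(1332 - A)/2 = -666 + A/2)
sqrt(673552 + S(-1136, -1*286)) = sqrt(673552 + (-666 + (1/2)*(-1136))) = sqrt(673552 + (-666 - 568)) = sqrt(673552 - 1234) = sqrt(672318) = 3*sqrt(74702)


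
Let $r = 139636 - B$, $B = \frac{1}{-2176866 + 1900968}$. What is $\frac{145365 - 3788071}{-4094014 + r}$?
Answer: $\frac{1005015299988}{1091004981443} \approx 0.92118$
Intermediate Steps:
$B = - \frac{1}{275898}$ ($B = \frac{1}{-275898} = - \frac{1}{275898} \approx -3.6245 \cdot 10^{-6}$)
$r = \frac{38525293129}{275898}$ ($r = 139636 - - \frac{1}{275898} = 139636 + \frac{1}{275898} = \frac{38525293129}{275898} \approx 1.3964 \cdot 10^{5}$)
$\frac{145365 - 3788071}{-4094014 + r} = \frac{145365 - 3788071}{-4094014 + \frac{38525293129}{275898}} = - \frac{3642706}{- \frac{1091004981443}{275898}} = \left(-3642706\right) \left(- \frac{275898}{1091004981443}\right) = \frac{1005015299988}{1091004981443}$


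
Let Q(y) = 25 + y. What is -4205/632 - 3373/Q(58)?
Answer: -2480751/52456 ≈ -47.292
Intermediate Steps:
-4205/632 - 3373/Q(58) = -4205/632 - 3373/(25 + 58) = -4205*1/632 - 3373/83 = -4205/632 - 3373*1/83 = -4205/632 - 3373/83 = -2480751/52456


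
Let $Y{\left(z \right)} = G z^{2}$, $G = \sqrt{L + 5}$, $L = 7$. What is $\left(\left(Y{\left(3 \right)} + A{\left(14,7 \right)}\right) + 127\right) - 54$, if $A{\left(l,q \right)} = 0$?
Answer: $73 + 18 \sqrt{3} \approx 104.18$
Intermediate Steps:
$G = 2 \sqrt{3}$ ($G = \sqrt{7 + 5} = \sqrt{12} = 2 \sqrt{3} \approx 3.4641$)
$Y{\left(z \right)} = 2 \sqrt{3} z^{2}$
$\left(\left(Y{\left(3 \right)} + A{\left(14,7 \right)}\right) + 127\right) - 54 = \left(\left(2 \sqrt{3} \cdot 3^{2} + 0\right) + 127\right) - 54 = \left(\left(2 \sqrt{3} \cdot 9 + 0\right) + 127\right) - 54 = \left(\left(18 \sqrt{3} + 0\right) + 127\right) - 54 = \left(18 \sqrt{3} + 127\right) - 54 = \left(127 + 18 \sqrt{3}\right) - 54 = 73 + 18 \sqrt{3}$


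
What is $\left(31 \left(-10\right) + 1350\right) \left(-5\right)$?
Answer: $-5200$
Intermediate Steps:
$\left(31 \left(-10\right) + 1350\right) \left(-5\right) = \left(-310 + 1350\right) \left(-5\right) = 1040 \left(-5\right) = -5200$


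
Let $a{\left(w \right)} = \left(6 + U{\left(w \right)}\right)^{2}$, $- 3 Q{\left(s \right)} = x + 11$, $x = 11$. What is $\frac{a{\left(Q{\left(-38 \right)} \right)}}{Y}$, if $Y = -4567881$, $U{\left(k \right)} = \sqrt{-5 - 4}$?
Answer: $- \frac{9}{1522627} - \frac{12 i}{1522627} \approx -5.9108 \cdot 10^{-6} - 7.8811 \cdot 10^{-6} i$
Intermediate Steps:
$U{\left(k \right)} = 3 i$ ($U{\left(k \right)} = \sqrt{-9} = 3 i$)
$Q{\left(s \right)} = - \frac{22}{3}$ ($Q{\left(s \right)} = - \frac{11 + 11}{3} = \left(- \frac{1}{3}\right) 22 = - \frac{22}{3}$)
$a{\left(w \right)} = \left(6 + 3 i\right)^{2}$
$\frac{a{\left(Q{\left(-38 \right)} \right)}}{Y} = \frac{27 + 36 i}{-4567881} = \left(27 + 36 i\right) \left(- \frac{1}{4567881}\right) = - \frac{9}{1522627} - \frac{12 i}{1522627}$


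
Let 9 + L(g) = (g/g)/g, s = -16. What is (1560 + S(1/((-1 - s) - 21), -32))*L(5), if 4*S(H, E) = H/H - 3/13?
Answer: -178486/13 ≈ -13730.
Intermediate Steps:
L(g) = -9 + 1/g (L(g) = -9 + (g/g)/g = -9 + 1/g)
S(H, E) = 5/26 (S(H, E) = (H/H - 3/13)/4 = (1 - 3*1/13)/4 = (1 - 3/13)/4 = (¼)*(10/13) = 5/26)
(1560 + S(1/((-1 - s) - 21), -32))*L(5) = (1560 + 5/26)*(-9 + 1/5) = 40565*(-9 + ⅕)/26 = (40565/26)*(-44/5) = -178486/13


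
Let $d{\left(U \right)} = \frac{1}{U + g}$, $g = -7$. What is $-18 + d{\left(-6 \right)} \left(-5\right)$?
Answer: $- \frac{229}{13} \approx -17.615$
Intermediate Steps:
$d{\left(U \right)} = \frac{1}{-7 + U}$ ($d{\left(U \right)} = \frac{1}{U - 7} = \frac{1}{-7 + U}$)
$-18 + d{\left(-6 \right)} \left(-5\right) = -18 + \frac{1}{-7 - 6} \left(-5\right) = -18 + \frac{1}{-13} \left(-5\right) = -18 - - \frac{5}{13} = -18 + \frac{5}{13} = - \frac{229}{13}$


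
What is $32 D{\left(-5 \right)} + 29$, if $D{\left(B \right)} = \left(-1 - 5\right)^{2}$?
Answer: $1181$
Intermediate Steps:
$D{\left(B \right)} = 36$ ($D{\left(B \right)} = \left(-6\right)^{2} = 36$)
$32 D{\left(-5 \right)} + 29 = 32 \cdot 36 + 29 = 1152 + 29 = 1181$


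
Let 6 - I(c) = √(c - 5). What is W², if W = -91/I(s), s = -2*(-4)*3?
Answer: 8281/(6 - √19)² ≈ 3074.8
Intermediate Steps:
s = 24 (s = 8*3 = 24)
I(c) = 6 - √(-5 + c) (I(c) = 6 - √(c - 5) = 6 - √(-5 + c))
W = -91/(6 - √19) (W = -91/(6 - √(-5 + 24)) = -91/(6 - √19) ≈ -55.451)
W² = (-546/17 - 91*√19/17)²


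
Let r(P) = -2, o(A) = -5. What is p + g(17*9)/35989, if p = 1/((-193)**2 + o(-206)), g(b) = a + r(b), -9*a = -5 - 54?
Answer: 1850905/12063368844 ≈ 0.00015343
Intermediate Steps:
a = 59/9 (a = -(-5 - 54)/9 = -1/9*(-59) = 59/9 ≈ 6.5556)
g(b) = 41/9 (g(b) = 59/9 - 2 = 41/9)
p = 1/37244 (p = 1/((-193)**2 - 5) = 1/(37249 - 5) = 1/37244 ≈ 2.6850e-5)
p + g(17*9)/35989 = 1/37244 + (41/9)/35989 = 1/37244 + (41/9)*(1/35989) = 1/37244 + 41/323901 = 1850905/12063368844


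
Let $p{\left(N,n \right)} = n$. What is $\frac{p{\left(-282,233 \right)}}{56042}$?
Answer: $\frac{233}{56042} \approx 0.0041576$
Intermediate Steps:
$\frac{p{\left(-282,233 \right)}}{56042} = \frac{233}{56042}$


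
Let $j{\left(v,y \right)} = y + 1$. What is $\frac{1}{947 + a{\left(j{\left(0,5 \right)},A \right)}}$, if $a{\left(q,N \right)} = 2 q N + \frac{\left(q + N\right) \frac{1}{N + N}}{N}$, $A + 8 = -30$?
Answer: $\frac{361}{177247} \approx 0.0020367$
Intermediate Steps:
$A = -38$ ($A = -8 - 30 = -38$)
$j{\left(v,y \right)} = 1 + y$
$a{\left(q,N \right)} = \frac{N + q}{2 N^{2}} + 2 N q$ ($a{\left(q,N \right)} = 2 N q + \frac{\left(N + q\right) \frac{1}{2 N}}{N} = 2 N q + \frac{\frac{1}{2} \frac{1}{N} \left(N + q\right)}{N} = 2 N q + \frac{N + q}{2 N^{2}} = \frac{N + q}{2 N^{2}} + 2 N q$)
$\frac{1}{947 + a{\left(j{\left(0,5 \right)},A \right)}} = \frac{1}{947 + \frac{-38 + \left(1 + 5\right) + 4 \left(1 + 5\right) \left(-38\right)^{3}}{2 \cdot 1444}} = \frac{1}{947 + \frac{1}{2} \cdot \frac{1}{1444} \left(-38 + 6 + 4 \cdot 6 \left(-54872\right)\right)} = \frac{1}{947 + \frac{1}{2} \cdot \frac{1}{1444} \left(-38 + 6 - 1316928\right)} = \frac{1}{947 + \frac{1}{2} \cdot \frac{1}{1444} \left(-1316960\right)} = \frac{1}{947 - \frac{164620}{361}} = \frac{1}{\frac{177247}{361}} = \frac{361}{177247}$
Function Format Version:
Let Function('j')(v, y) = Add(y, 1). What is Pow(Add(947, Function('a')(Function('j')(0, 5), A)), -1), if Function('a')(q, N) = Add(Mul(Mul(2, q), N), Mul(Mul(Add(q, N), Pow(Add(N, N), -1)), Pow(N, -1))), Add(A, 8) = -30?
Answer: Rational(361, 177247) ≈ 0.0020367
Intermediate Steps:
A = -38 (A = Add(-8, -30) = -38)
Function('j')(v, y) = Add(1, y)
Function('a')(q, N) = Add(Mul(Rational(1, 2), Pow(N, -2), Add(N, q)), Mul(2, N, q)) (Function('a')(q, N) = Add(Mul(2, N, q), Mul(Mul(Add(N, q), Pow(Mul(2, N), -1)), Pow(N, -1))) = Add(Mul(2, N, q), Mul(Mul(Add(N, q), Mul(Rational(1, 2), Pow(N, -1))), Pow(N, -1))) = Add(Mul(2, N, q), Mul(Mul(Rational(1, 2), Pow(N, -1), Add(N, q)), Pow(N, -1))) = Add(Mul(2, N, q), Mul(Rational(1, 2), Pow(N, -2), Add(N, q))) = Add(Mul(Rational(1, 2), Pow(N, -2), Add(N, q)), Mul(2, N, q)))
Pow(Add(947, Function('a')(Function('j')(0, 5), A)), -1) = Pow(Add(947, Mul(Rational(1, 2), Pow(-38, -2), Add(-38, Add(1, 5), Mul(4, Add(1, 5), Pow(-38, 3))))), -1) = Pow(Add(947, Mul(Rational(1, 2), Rational(1, 1444), Add(-38, 6, Mul(4, 6, -54872)))), -1) = Pow(Add(947, Mul(Rational(1, 2), Rational(1, 1444), Add(-38, 6, -1316928))), -1) = Pow(Add(947, Mul(Rational(1, 2), Rational(1, 1444), -1316960)), -1) = Pow(Add(947, Rational(-164620, 361)), -1) = Pow(Rational(177247, 361), -1) = Rational(361, 177247)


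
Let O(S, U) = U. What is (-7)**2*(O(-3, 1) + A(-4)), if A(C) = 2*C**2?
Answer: 1617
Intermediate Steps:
(-7)**2*(O(-3, 1) + A(-4)) = (-7)**2*(1 + 2*(-4)**2) = 49*(1 + 2*16) = 49*(1 + 32) = 49*33 = 1617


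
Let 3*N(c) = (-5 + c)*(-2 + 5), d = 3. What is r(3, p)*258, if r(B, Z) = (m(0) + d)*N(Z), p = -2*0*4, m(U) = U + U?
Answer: -3870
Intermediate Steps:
N(c) = -5 + c (N(c) = ((-5 + c)*(-2 + 5))/3 = ((-5 + c)*3)/3 = (-15 + 3*c)/3 = -5 + c)
m(U) = 2*U
p = 0 (p = 0*4 = 0)
r(B, Z) = -15 + 3*Z (r(B, Z) = (2*0 + 3)*(-5 + Z) = (0 + 3)*(-5 + Z) = 3*(-5 + Z) = -15 + 3*Z)
r(3, p)*258 = (-15 + 3*0)*258 = (-15 + 0)*258 = -15*258 = -3870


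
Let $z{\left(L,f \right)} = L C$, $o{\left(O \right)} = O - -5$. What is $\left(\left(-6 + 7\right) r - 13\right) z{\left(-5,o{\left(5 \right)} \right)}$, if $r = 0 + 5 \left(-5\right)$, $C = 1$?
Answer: $190$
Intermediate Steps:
$o{\left(O \right)} = 5 + O$ ($o{\left(O \right)} = O + 5 = 5 + O$)
$r = -25$ ($r = 0 - 25 = -25$)
$z{\left(L,f \right)} = L$ ($z{\left(L,f \right)} = L 1 = L$)
$\left(\left(-6 + 7\right) r - 13\right) z{\left(-5,o{\left(5 \right)} \right)} = \left(\left(-6 + 7\right) \left(-25\right) - 13\right) \left(-5\right) = \left(1 \left(-25\right) - 13\right) \left(-5\right) = \left(-25 - 13\right) \left(-5\right) = \left(-38\right) \left(-5\right) = 190$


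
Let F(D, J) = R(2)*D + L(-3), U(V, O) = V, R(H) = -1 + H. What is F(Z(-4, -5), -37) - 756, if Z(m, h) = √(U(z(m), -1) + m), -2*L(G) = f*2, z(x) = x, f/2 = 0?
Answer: -756 + 2*I*√2 ≈ -756.0 + 2.8284*I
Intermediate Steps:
f = 0 (f = 2*0 = 0)
L(G) = 0 (L(G) = -0*2 = -½*0 = 0)
Z(m, h) = √2*√m (Z(m, h) = √(m + m) = √(2*m) = √2*√m)
F(D, J) = D (F(D, J) = (-1 + 2)*D + 0 = 1*D + 0 = D + 0 = D)
F(Z(-4, -5), -37) - 756 = √2*√(-4) - 756 = √2*(2*I) - 756 = 2*I*√2 - 756 = -756 + 2*I*√2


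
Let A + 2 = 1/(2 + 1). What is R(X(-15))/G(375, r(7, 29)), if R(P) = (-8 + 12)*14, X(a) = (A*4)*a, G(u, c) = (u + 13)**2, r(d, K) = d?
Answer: 7/18818 ≈ 0.00037198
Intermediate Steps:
A = -5/3 (A = -2 + 1/(2 + 1) = -2 + 1/3 = -5/3 ≈ -1.6667)
G(u, c) = (13 + u)**2
X(a) = -20*a/3 (X(a) = (-5/3*4)*a = -20*a/3)
R(P) = 56 (R(P) = 4*14 = 56)
R(X(-15))/G(375, r(7, 29)) = 56/((13 + 375)**2) = 56/(388**2) = 56/150544 = 56*(1/150544) = 7/18818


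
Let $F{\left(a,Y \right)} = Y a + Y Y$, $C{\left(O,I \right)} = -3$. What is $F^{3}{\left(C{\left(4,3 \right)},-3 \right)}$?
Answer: $5832$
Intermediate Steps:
$F{\left(a,Y \right)} = Y^{2} + Y a$ ($F{\left(a,Y \right)} = Y a + Y^{2} = Y^{2} + Y a$)
$F^{3}{\left(C{\left(4,3 \right)},-3 \right)} = \left(- 3 \left(-3 - 3\right)\right)^{3} = \left(\left(-3\right) \left(-6\right)\right)^{3} = 18^{3} = 5832$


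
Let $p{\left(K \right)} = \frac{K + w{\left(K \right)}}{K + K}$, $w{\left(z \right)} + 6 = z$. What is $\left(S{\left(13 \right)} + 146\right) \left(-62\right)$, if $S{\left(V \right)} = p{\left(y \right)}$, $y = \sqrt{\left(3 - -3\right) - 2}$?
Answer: $-9021$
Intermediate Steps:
$w{\left(z \right)} = -6 + z$
$y = 2$ ($y = \sqrt{\left(3 + 3\right) - 2} = \sqrt{6 - 2} = \sqrt{4} = 2$)
$p{\left(K \right)} = \frac{-6 + 2 K}{2 K}$ ($p{\left(K \right)} = \frac{K + \left(-6 + K\right)}{K + K} = \frac{-6 + 2 K}{2 K}$)
$S{\left(V \right)} = - \frac{1}{2}$ ($S{\left(V \right)} = \frac{-3 + 2}{2} = \frac{1}{2} \left(-1\right) = - \frac{1}{2}$)
$\left(S{\left(13 \right)} + 146\right) \left(-62\right) = \left(- \frac{1}{2} + 146\right) \left(-62\right) = \frac{291}{2} \left(-62\right) = -9021$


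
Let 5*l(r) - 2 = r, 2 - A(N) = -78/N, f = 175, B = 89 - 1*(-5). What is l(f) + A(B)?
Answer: 8984/235 ≈ 38.230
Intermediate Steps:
B = 94 (B = 89 + 5 = 94)
A(N) = 2 + 78/N (A(N) = 2 - (-78)/N = 2 + 78/N)
l(r) = ⅖ + r/5
l(f) + A(B) = (⅖ + (⅕)*175) + (2 + 78/94) = (⅖ + 35) + (2 + 78*(1/94)) = 177/5 + (2 + 39/47) = 177/5 + 133/47 = 8984/235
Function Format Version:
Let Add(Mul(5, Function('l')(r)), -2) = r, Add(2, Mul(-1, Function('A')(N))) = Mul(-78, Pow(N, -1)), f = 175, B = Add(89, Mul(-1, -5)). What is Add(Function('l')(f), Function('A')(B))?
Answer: Rational(8984, 235) ≈ 38.230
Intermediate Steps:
B = 94 (B = Add(89, 5) = 94)
Function('A')(N) = Add(2, Mul(78, Pow(N, -1))) (Function('A')(N) = Add(2, Mul(-1, Mul(-78, Pow(N, -1)))) = Add(2, Mul(78, Pow(N, -1))))
Function('l')(r) = Add(Rational(2, 5), Mul(Rational(1, 5), r))
Add(Function('l')(f), Function('A')(B)) = Add(Add(Rational(2, 5), Mul(Rational(1, 5), 175)), Add(2, Mul(78, Pow(94, -1)))) = Add(Add(Rational(2, 5), 35), Add(2, Mul(78, Rational(1, 94)))) = Add(Rational(177, 5), Add(2, Rational(39, 47))) = Add(Rational(177, 5), Rational(133, 47)) = Rational(8984, 235)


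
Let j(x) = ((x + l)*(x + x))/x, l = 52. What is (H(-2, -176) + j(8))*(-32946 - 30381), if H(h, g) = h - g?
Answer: -18618138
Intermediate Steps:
j(x) = 104 + 2*x (j(x) = ((x + 52)*(x + x))/x = ((52 + x)*(2*x))/x = (2*x*(52 + x))/x = 104 + 2*x)
(H(-2, -176) + j(8))*(-32946 - 30381) = ((-2 - 1*(-176)) + (104 + 2*8))*(-32946 - 30381) = ((-2 + 176) + (104 + 16))*(-63327) = (174 + 120)*(-63327) = 294*(-63327) = -18618138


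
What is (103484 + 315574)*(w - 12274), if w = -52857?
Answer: -27293666598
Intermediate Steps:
(103484 + 315574)*(w - 12274) = (103484 + 315574)*(-52857 - 12274) = 419058*(-65131) = -27293666598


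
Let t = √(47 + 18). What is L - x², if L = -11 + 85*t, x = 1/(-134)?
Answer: -197517/17956 + 85*√65 ≈ 674.29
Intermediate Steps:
x = -1/134 ≈ -0.0074627
t = √65 ≈ 8.0623
L = -11 + 85*√65 ≈ 674.29
L - x² = (-11 + 85*√65) - (-1/134)² = (-11 + 85*√65) - 1*1/17956 = (-11 + 85*√65) - 1/17956 = -197517/17956 + 85*√65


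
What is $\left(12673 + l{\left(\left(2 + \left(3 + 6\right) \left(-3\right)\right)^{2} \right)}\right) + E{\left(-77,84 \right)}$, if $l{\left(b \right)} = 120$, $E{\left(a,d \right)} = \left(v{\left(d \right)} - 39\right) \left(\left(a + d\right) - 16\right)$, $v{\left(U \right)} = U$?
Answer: $12388$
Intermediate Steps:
$E{\left(a,d \right)} = \left(-39 + d\right) \left(-16 + a + d\right)$ ($E{\left(a,d \right)} = \left(d - 39\right) \left(\left(a + d\right) - 16\right) = \left(-39 + d\right) \left(-16 + a + d\right)$)
$\left(12673 + l{\left(\left(2 + \left(3 + 6\right) \left(-3\right)\right)^{2} \right)}\right) + E{\left(-77,84 \right)} = \left(12673 + 120\right) - \left(7461 - 7056\right) = 12793 + \left(624 + 7056 - 4620 + 3003 - 6468\right) = 12793 - 405 = 12388$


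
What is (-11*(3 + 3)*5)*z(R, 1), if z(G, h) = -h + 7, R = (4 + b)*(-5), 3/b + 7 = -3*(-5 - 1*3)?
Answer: -1980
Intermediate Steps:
b = 3/17 (b = 3/(-7 - 3*(-5 - 1*3)) = 3/(-7 - 3*(-5 - 3)) = 3/(-7 - 3*(-8)) = 3/(-7 + 24) = 3/17 ≈ 0.17647)
R = -355/17 (R = (4 + 3/17)*(-5) = (71/17)*(-5) = -355/17 ≈ -20.882)
z(G, h) = 7 - h
(-11*(3 + 3)*5)*z(R, 1) = (-11*(3 + 3)*5)*(7 - 1*1) = (-66*5)*(7 - 1) = -11*30*6 = -330*6 = -1980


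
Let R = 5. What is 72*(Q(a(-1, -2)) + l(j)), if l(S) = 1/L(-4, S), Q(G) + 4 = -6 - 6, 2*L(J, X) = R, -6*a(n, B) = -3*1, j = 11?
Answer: -5616/5 ≈ -1123.2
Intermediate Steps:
a(n, B) = ½ (a(n, B) = -(-1)/2 = -⅙*(-3) = ½)
L(J, X) = 5/2 (L(J, X) = (½)*5 = 5/2)
Q(G) = -16 (Q(G) = -4 + (-6 - 6) = -4 - 12 = -16)
l(S) = ⅖ (l(S) = 1/(5/2) = ⅖)
72*(Q(a(-1, -2)) + l(j)) = 72*(-16 + ⅖) = 72*(-78/5) = -5616/5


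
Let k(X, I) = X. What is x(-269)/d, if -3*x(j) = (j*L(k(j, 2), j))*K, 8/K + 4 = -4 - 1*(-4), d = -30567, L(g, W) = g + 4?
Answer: -142570/91701 ≈ -1.5547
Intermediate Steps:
L(g, W) = 4 + g
K = -2 (K = 8/(-4 + (-4 - 1*(-4))) = 8/(-4 + (-4 + 4)) = 8/(-4 + 0) = 8/(-4) = 8*(-¼) = -2)
x(j) = 2*j*(4 + j)/3 (x(j) = -j*(4 + j)*(-2)/3 = -(-2)*j*(4 + j)/3 = 2*j*(4 + j)/3)
x(-269)/d = ((⅔)*(-269)*(4 - 269))/(-30567) = ((⅔)*(-269)*(-265))*(-1/30567) = (142570/3)*(-1/30567) = -142570/91701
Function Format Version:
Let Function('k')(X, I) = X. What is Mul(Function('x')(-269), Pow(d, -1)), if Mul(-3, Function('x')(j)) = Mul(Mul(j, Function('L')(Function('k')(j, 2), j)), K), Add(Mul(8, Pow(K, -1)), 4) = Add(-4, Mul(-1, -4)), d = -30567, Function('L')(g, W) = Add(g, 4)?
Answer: Rational(-142570, 91701) ≈ -1.5547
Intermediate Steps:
Function('L')(g, W) = Add(4, g)
K = -2 (K = Mul(8, Pow(Add(-4, Add(-4, Mul(-1, -4))), -1)) = Mul(8, Pow(Add(-4, Add(-4, 4)), -1)) = Mul(8, Pow(Add(-4, 0), -1)) = Mul(8, Pow(-4, -1)) = Mul(8, Rational(-1, 4)) = -2)
Function('x')(j) = Mul(Rational(2, 3), j, Add(4, j)) (Function('x')(j) = Mul(Rational(-1, 3), Mul(Mul(j, Add(4, j)), -2)) = Mul(Rational(-1, 3), Mul(-2, j, Add(4, j))) = Mul(Rational(2, 3), j, Add(4, j)))
Mul(Function('x')(-269), Pow(d, -1)) = Mul(Mul(Rational(2, 3), -269, Add(4, -269)), Pow(-30567, -1)) = Mul(Mul(Rational(2, 3), -269, -265), Rational(-1, 30567)) = Mul(Rational(142570, 3), Rational(-1, 30567)) = Rational(-142570, 91701)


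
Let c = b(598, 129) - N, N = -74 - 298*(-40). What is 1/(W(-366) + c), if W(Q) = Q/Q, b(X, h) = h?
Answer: -1/11716 ≈ -8.5353e-5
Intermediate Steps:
N = 11846 (N = -74 + 11920 = 11846)
W(Q) = 1
c = -11717 (c = 129 - 1*11846 = 129 - 11846 = -11717)
1/(W(-366) + c) = 1/(1 - 11717) = 1/(-11716) = -1/11716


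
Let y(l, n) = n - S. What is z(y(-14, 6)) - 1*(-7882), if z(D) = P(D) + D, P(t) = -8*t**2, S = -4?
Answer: 7092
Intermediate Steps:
y(l, n) = 4 + n (y(l, n) = n - 1*(-4) = n + 4 = 4 + n)
z(D) = D - 8*D**2 (z(D) = -8*D**2 + D = D - 8*D**2)
z(y(-14, 6)) - 1*(-7882) = (4 + 6)*(1 - 8*(4 + 6)) - 1*(-7882) = 10*(1 - 8*10) + 7882 = 10*(1 - 80) + 7882 = 10*(-79) + 7882 = -790 + 7882 = 7092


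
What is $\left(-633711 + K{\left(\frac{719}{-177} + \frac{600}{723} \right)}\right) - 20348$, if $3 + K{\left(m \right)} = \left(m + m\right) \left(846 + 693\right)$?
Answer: $- \frac{9441571432}{14219} \approx -6.6401 \cdot 10^{5}$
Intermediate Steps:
$K{\left(m \right)} = -3 + 3078 m$ ($K{\left(m \right)} = -3 + \left(m + m\right) \left(846 + 693\right) = -3 + 2 m 1539 = -3 + 3078 m$)
$\left(-633711 + K{\left(\frac{719}{-177} + \frac{600}{723} \right)}\right) - 20348 = \left(-633711 + \left(-3 + 3078 \left(\frac{719}{-177} + \frac{600}{723}\right)\right)\right) - 20348 = \left(-633711 + \left(-3 + 3078 \left(719 \left(- \frac{1}{177}\right) + 600 \cdot \frac{1}{723}\right)\right)\right) - 20348 = \left(-633711 + \left(-3 + 3078 \left(- \frac{719}{177} + \frac{200}{241}\right)\right)\right) - 20348 = \left(-633711 + \left(-3 + 3078 \left(- \frac{137879}{42657}\right)\right)\right) - 20348 = \left(-633711 - \frac{141506511}{14219}\right) - 20348 = - \frac{9152243220}{14219} - 20348 = - \frac{9441571432}{14219}$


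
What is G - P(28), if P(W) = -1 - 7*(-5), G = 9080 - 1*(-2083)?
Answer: 11129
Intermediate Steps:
G = 11163 (G = 9080 + 2083 = 11163)
P(W) = 34 (P(W) = -1 + 35 = 34)
G - P(28) = 11163 - 1*34 = 11163 - 34 = 11129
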